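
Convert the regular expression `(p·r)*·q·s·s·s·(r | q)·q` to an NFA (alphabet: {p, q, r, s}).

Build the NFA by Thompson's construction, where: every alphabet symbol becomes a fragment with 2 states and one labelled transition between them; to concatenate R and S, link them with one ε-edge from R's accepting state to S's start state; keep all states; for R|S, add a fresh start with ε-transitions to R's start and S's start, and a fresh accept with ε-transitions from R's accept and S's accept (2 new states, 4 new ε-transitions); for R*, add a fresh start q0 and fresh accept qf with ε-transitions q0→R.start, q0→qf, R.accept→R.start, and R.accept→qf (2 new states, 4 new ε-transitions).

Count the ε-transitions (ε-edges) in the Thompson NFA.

Recursing over subexpressions:
Each of the 9 symbol leaves contributes 0 ε-transitions.
  p·r : 1 ε-transition
  (p·r)* : 5 ε-transitions
  r | q : 4 ε-transitions
  (p·r)*·q·s·s·s·(r | q)·q : 15 ε-transitions

15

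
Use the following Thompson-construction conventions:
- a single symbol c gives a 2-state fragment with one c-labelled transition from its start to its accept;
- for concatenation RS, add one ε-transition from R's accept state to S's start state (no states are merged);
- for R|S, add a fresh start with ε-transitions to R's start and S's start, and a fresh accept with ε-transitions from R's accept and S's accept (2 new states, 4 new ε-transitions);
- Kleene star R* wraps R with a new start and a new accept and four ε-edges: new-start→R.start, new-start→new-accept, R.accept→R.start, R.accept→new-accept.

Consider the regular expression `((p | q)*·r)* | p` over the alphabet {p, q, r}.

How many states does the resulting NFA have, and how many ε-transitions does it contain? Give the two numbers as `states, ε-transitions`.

Recursing over subexpressions:
Each of the 4 symbol leaves contributes 2 states and 0 ε-transitions.
  p | q — 6 states, 4 ε-transitions
  (p | q)* — 8 states, 8 ε-transitions
  (p | q)*·r — 10 states, 9 ε-transitions
  ((p | q)*·r)* — 12 states, 13 ε-transitions
  ((p | q)*·r)* | p — 16 states, 17 ε-transitions

16, 17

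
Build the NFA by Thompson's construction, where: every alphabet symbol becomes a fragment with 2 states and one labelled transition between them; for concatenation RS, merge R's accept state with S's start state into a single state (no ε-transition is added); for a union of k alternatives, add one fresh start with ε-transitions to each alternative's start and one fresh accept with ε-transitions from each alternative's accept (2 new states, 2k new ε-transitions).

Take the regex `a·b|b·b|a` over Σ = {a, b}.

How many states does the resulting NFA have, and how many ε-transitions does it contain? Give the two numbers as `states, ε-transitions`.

10, 6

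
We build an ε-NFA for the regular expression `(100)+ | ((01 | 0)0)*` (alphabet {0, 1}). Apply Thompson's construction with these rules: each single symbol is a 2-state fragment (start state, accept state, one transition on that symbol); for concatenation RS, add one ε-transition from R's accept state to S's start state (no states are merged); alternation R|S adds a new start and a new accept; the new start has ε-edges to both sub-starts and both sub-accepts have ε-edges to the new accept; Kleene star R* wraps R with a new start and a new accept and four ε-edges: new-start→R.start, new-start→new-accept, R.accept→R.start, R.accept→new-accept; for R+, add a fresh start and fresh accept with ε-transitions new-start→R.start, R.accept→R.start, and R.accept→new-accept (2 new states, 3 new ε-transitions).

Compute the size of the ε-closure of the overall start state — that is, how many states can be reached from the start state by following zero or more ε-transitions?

Work bottom-up. For each fragment F, track |ε-closure(F.start)| and whether F's accept lies in that closure (i.e. whether F accepts ε). A single-symbol fragment has closure size 1 and does not accept ε.
  100 : |ε-closure| equals the left operand's closure size = 1 (its accept is not ε-reachable, so the closure stops there)
  (100)+ : |ε-closure| = 1 + 1 = 2 (the body doesn't accept ε, so the new accept is not reached)
  01 : |ε-closure| equals the left operand's closure size = 1 (its accept is not ε-reachable, so the closure stops there)
  01 | 0 : |ε-closure| = 1 + 1 + 1 = 3 (the new accept is not ε-reachable since no branch accepts ε)
  (01 | 0)0 : |ε-closure| equals the left operand's closure size = 3 (its accept is not ε-reachable, so the closure stops there)
  ((01 | 0)0)* : new start has ε-edges to the inner start and to the new accept, so |ε-closure| = 2 + 3 = 5
  (100)+ | ((01 | 0)0)* : |ε-closure| = 1 (new start) + (2 + 5) + 1 (new accept, since some branch ε-reaches its own accept) = 9

9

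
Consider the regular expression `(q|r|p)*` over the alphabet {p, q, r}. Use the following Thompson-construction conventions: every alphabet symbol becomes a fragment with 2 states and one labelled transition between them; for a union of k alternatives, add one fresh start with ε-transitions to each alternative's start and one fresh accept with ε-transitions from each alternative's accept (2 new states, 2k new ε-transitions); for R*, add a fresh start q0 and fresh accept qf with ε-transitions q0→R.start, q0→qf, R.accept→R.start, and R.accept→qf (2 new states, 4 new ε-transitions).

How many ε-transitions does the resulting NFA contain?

Recursing over subexpressions:
Each of the 3 symbol leaves contributes 0 ε-transitions.
  q|r|p — 6 ε-transitions
  (q|r|p)* — 10 ε-transitions

10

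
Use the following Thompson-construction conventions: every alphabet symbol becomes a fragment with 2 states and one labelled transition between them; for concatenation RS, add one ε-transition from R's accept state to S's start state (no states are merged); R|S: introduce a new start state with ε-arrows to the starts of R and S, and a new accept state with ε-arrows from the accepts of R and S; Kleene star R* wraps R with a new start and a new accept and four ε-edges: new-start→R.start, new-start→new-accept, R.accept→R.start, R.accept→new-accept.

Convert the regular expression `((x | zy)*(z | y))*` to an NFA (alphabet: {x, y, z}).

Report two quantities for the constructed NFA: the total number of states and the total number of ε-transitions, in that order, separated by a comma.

18, 18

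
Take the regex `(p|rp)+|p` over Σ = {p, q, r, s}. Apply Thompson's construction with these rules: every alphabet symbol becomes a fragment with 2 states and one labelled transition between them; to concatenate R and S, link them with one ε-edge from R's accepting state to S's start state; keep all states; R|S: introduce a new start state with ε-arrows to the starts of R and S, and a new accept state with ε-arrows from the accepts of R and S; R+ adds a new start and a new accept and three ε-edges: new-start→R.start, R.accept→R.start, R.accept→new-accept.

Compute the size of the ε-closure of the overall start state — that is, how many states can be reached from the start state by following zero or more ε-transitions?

6

Let C(F) = |ε-closure(F.start)| within fragment F, and note whether F accepts ε. Symbol fragments have C = 1 and do not accept ε. Then:
  rp — |closure| equals the left operand's closure size = 1 (its accept is not ε-reachable, so the closure stops there)
  p|rp — new start ε-reaches every alternative's start; none of them accept ε, so the new accept is not reached: |closure| = 1 + 1 + 1 = 3
  (p|rp)+ — |closure| = 1 + 3 = 4 (the body doesn't accept ε, so the new accept is not reached)
  (p|rp)+|p — |closure| = 1 + 4 + 1 = 6 (the new accept is not ε-reachable since no branch accepts ε)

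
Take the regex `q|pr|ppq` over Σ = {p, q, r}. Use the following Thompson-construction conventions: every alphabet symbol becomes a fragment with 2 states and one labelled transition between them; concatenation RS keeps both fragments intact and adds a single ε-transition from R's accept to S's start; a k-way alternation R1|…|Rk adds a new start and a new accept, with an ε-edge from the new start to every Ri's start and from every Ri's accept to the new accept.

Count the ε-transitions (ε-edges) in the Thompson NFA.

Building bottom-up:
Each of the 6 symbol leaves contributes 0 ε-transitions.
  pr — 1 ε-transition
  ppq — 2 ε-transitions
  q|pr|ppq — 9 ε-transitions

9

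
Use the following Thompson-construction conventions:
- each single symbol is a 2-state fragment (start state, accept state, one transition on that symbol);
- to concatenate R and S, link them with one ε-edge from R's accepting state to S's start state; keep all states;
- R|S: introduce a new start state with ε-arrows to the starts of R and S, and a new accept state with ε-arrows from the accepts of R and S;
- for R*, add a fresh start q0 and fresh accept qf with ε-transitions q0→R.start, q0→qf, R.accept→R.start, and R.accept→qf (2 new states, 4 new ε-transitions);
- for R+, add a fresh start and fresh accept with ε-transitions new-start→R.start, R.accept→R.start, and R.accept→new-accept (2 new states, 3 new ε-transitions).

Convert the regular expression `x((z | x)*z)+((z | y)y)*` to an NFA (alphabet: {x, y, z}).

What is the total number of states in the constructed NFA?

By structural recursion:
Each of the 7 symbol leaves contributes a 2-state fragment.
  z | x → 6 states
  (z | x)* → 8 states
  (z | x)*z → 10 states
  ((z | x)*z)+ → 12 states
  z | y → 6 states
  (z | y)y → 8 states
  ((z | y)y)* → 10 states
  x((z | x)*z)+((z | y)y)* → 24 states

24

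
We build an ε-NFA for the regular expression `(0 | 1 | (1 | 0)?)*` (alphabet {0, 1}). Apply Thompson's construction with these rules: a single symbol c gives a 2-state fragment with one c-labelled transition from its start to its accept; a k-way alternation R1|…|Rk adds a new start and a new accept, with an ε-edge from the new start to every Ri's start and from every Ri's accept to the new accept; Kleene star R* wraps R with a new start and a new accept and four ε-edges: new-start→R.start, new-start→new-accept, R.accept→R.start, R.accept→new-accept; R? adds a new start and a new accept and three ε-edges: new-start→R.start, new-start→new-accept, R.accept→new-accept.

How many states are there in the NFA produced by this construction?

Building bottom-up:
Each of the 4 symbol leaves contributes a 2-state fragment.
  1 | 0 : 6 states
  (1 | 0)? : 8 states
  0 | 1 | (1 | 0)? : 14 states
  (0 | 1 | (1 | 0)?)* : 16 states

16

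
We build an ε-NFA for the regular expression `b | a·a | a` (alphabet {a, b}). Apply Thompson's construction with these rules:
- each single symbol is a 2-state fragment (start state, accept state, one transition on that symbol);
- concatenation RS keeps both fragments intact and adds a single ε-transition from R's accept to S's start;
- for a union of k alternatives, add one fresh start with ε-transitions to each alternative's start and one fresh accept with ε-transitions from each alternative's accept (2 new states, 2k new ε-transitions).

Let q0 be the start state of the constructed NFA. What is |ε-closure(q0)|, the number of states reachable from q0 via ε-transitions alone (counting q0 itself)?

4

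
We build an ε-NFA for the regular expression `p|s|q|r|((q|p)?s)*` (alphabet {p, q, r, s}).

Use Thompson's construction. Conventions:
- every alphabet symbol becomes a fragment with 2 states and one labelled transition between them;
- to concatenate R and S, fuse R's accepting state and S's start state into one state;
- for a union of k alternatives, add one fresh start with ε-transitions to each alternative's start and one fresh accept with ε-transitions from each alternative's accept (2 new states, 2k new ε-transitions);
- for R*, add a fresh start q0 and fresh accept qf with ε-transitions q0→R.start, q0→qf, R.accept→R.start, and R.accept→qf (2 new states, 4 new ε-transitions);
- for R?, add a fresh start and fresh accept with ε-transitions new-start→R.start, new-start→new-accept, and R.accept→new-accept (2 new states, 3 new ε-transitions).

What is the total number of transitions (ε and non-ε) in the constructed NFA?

28

Recursing over subexpressions:
Each of the 7 symbol leaves contributes 1 transition (1 symbol, 0 ε).
  q|p : 6 transitions (2 symbol, 4 ε)
  (q|p)? : 9 transitions (2 symbol, 7 ε)
  (q|p)?s : 10 transitions (3 symbol, 7 ε)
  ((q|p)?s)* : 14 transitions (3 symbol, 11 ε)
  p|s|q|r|((q|p)?s)* : 28 transitions (7 symbol, 21 ε)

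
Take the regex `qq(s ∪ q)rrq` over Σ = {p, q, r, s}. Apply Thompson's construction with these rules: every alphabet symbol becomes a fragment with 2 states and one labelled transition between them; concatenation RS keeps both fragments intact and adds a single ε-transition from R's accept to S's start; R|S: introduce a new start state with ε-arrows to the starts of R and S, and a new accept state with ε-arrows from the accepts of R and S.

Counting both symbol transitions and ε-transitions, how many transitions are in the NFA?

Building bottom-up:
Each of the 7 symbol leaves contributes 1 transition (1 symbol, 0 ε).
  s ∪ q → 6 transitions (2 symbol, 4 ε)
  qq(s ∪ q)rrq → 16 transitions (7 symbol, 9 ε)

16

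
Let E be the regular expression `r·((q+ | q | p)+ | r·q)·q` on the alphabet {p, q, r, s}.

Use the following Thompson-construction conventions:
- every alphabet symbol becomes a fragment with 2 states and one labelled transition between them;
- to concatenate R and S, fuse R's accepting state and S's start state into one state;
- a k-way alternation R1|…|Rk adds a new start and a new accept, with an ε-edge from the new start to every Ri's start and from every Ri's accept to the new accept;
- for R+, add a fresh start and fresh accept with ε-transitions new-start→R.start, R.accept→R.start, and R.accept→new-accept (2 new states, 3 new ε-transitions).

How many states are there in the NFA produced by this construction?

Recursing over subexpressions:
Each of the 7 symbol leaves contributes a 2-state fragment.
  q+ : 4 states
  q+ | q | p : 10 states
  (q+ | q | p)+ : 12 states
  r·q : 3 states
  (q+ | q | p)+ | r·q : 17 states
  r·((q+ | q | p)+ | r·q)·q : 19 states

19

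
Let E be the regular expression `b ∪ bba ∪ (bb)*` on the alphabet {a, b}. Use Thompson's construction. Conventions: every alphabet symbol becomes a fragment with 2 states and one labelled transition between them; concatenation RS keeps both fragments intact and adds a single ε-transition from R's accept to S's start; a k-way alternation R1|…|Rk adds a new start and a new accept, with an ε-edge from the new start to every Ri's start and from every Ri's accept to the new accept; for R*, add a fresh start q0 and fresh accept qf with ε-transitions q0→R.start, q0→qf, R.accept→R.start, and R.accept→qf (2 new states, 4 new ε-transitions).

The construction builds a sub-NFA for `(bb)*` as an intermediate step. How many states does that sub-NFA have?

6

Fragment for `(bb)*`:
Each of the 2 symbol leaves contributes a 2-state fragment.
  bb = 4 states
  (bb)* = 6 states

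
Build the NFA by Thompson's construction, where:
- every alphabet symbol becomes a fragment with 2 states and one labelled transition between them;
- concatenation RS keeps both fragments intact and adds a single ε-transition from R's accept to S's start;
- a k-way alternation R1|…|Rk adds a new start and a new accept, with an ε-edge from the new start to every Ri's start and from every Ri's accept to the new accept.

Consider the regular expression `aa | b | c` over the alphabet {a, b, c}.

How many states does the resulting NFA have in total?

Building bottom-up:
Each of the 4 symbol leaves contributes a 2-state fragment.
  aa → 4 states
  aa | b | c → 10 states

10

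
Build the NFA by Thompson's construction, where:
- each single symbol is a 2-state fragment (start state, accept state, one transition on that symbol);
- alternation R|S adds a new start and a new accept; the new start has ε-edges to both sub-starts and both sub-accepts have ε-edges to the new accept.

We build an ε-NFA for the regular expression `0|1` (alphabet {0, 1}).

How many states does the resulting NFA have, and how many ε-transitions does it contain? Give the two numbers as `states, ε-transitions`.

6, 4

By structural recursion:
Each of the 2 symbol leaves contributes 2 states and 0 ε-transitions.
  0|1 — 6 states, 4 ε-transitions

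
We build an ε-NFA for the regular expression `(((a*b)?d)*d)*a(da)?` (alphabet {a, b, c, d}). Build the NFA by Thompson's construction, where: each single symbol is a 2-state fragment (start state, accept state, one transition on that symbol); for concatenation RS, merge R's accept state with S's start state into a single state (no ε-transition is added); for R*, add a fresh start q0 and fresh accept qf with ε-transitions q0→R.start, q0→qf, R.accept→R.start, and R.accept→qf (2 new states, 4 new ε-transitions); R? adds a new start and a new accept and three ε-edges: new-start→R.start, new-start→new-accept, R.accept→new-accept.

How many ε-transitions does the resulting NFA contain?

By structural recursion:
Each of the 7 symbol leaves contributes 0 ε-transitions.
  a* — 4 ε-transitions
  a*b — 4 ε-transitions
  (a*b)? — 7 ε-transitions
  (a*b)?d — 7 ε-transitions
  ((a*b)?d)* — 11 ε-transitions
  ((a*b)?d)*d — 11 ε-transitions
  (((a*b)?d)*d)* — 15 ε-transitions
  da — 0 ε-transitions
  (da)? — 3 ε-transitions
  (((a*b)?d)*d)*a(da)? — 18 ε-transitions

18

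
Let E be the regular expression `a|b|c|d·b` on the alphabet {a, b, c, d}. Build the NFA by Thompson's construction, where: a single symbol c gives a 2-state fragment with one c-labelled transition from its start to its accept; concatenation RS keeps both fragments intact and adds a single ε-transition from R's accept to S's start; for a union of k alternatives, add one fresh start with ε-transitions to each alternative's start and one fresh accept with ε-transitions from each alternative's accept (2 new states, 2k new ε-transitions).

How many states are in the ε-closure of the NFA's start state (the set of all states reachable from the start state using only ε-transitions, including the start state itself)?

5

Let C(F) = |ε-closure(F.start)| within fragment F, and note whether F accepts ε. Symbol fragments have C = 1 and do not accept ε. Then:
  d·b : same as the first factor's closure: |closure| = 1
  a|b|c|d·b : new start ε-reaches every alternative's start; none of them accept ε, so the new accept is not reached: |closure| = 1 + 1 + 1 + 1 + 1 = 5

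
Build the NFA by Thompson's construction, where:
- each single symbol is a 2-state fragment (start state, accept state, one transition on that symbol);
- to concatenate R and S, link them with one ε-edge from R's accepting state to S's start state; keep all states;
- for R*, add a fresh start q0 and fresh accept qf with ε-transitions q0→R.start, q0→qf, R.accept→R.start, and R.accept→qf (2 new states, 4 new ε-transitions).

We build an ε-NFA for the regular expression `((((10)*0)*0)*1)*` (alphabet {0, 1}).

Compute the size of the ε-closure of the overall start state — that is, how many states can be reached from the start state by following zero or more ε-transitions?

12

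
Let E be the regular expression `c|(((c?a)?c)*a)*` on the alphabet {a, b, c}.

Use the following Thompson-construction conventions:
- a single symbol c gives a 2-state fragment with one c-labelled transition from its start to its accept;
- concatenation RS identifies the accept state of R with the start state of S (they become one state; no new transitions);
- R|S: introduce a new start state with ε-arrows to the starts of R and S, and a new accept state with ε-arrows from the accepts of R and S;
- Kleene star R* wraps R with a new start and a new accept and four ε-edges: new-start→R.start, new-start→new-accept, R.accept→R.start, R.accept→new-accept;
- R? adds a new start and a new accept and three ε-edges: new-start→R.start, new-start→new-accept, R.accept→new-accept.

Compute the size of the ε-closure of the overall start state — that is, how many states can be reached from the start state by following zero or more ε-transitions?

12

Compute the ε-closure size of each fragment's start state recursively; a symbol fragment's start has no outgoing ε-edge, so its closure is just itself (size 1).
  c? → C = 1 (new start) + 1 (body) + 1 (new accept, via ε) = 3
  c?a → C = 3 + (1−1) = 3 (closure spills across the concat boundary because the left factor accepts ε)
  (c?a)? → C = 1 (new start) + 3 (body) + 1 (new accept, via ε) = 5
  (c?a)?c → C = 5 + (1−1) = 5 (closure spills across the concat boundary because the left factor accepts ε)
  ((c?a)?c)* → C = 1 (new start) + 5 (body) + 1 (new accept) = 7
  ((c?a)?c)*a → C = 7 + (1−1) = 7 (closure spills across the concat boundary because the left factor accepts ε)
  (((c?a)?c)*a)* → new start has ε-edges to the inner start and to the new accept, so C = 2 + 7 = 9
  c|(((c?a)?c)*a)* → new start ε-reaches every alternative's start; at least one alternative accepts ε, so the union's new accept is reached too: C = 1 + 1 + 9 + 1 = 12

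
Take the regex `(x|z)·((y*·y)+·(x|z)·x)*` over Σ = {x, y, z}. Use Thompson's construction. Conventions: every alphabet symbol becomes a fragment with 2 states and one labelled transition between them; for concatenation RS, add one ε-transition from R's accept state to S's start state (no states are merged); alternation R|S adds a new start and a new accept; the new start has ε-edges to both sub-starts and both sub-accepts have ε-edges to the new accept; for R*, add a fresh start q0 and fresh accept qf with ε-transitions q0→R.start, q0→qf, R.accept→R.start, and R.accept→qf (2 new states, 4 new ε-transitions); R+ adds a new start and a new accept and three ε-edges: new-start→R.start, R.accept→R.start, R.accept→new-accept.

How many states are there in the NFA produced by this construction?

24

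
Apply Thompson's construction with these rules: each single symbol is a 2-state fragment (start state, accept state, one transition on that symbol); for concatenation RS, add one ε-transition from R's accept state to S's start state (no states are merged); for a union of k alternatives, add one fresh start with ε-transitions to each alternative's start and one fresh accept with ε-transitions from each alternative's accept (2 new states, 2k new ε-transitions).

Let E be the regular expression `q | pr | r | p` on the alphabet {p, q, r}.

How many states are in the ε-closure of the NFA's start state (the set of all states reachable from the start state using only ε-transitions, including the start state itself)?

Let C(F) = |ε-closure(F.start)| within fragment F, and note whether F accepts ε. Symbol fragments have C = 1 and do not accept ε. Then:
  pr : |closure| equals the left operand's closure size = 1 (its accept is not ε-reachable, so the closure stops there)
  q | pr | r | p : |closure| = 1 + 1 + 1 + 1 + 1 = 5 (the new accept is not ε-reachable since no branch accepts ε)

5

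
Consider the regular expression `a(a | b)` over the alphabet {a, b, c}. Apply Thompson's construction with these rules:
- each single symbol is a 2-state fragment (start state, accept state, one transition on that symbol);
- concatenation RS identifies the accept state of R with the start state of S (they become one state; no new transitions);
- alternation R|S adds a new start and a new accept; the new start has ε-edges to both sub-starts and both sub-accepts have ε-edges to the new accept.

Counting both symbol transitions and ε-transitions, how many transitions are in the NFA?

7

Building bottom-up:
Each of the 3 symbol leaves contributes 1 transition (1 symbol, 0 ε).
  a | b — 6 transitions (2 symbol, 4 ε)
  a(a | b) — 7 transitions (3 symbol, 4 ε)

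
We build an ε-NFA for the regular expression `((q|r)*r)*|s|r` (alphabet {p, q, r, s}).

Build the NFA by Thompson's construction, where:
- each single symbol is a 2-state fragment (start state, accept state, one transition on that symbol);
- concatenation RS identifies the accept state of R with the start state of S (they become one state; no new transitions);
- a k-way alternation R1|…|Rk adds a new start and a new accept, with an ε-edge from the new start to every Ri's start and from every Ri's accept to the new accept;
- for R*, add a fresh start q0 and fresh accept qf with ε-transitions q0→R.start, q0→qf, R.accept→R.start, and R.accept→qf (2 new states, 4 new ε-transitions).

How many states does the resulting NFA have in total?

Per subexpression:
Each of the 5 symbol leaves contributes a 2-state fragment.
  q|r : 6 states
  (q|r)* : 8 states
  (q|r)*r : 9 states
  ((q|r)*r)* : 11 states
  ((q|r)*r)*|s|r : 17 states

17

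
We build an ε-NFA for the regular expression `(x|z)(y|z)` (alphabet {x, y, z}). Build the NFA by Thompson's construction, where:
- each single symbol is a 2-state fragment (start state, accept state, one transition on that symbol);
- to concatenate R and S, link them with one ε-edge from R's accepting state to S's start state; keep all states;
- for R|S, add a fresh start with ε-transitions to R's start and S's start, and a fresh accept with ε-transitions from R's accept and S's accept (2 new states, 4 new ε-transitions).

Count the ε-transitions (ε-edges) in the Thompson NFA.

Per subexpression:
Each of the 4 symbol leaves contributes 0 ε-transitions.
  x|z = 4 ε-transitions
  y|z = 4 ε-transitions
  (x|z)(y|z) = 9 ε-transitions

9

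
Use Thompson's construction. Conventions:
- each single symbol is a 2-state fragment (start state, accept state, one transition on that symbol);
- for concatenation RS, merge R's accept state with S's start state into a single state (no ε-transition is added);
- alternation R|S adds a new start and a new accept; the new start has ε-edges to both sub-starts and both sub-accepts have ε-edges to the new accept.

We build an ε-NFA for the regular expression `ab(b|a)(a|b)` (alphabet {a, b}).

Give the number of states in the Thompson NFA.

Per subexpression:
Each of the 6 symbol leaves contributes a 2-state fragment.
  b|a = 6 states
  a|b = 6 states
  ab(b|a)(a|b) = 13 states

13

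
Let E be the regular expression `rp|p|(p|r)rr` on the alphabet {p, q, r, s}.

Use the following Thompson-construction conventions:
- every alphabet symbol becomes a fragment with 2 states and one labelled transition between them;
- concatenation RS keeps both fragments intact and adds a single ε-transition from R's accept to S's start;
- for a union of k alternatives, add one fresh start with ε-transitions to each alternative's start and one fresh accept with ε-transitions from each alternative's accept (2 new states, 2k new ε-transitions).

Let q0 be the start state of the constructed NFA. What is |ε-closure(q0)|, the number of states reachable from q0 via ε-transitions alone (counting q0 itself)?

6

Work bottom-up. For each fragment F, track |ε-closure(F.start)| and whether F's accept lies in that closure (i.e. whether F accepts ε). A single-symbol fragment has closure size 1 and does not accept ε.
  rp : |closure| equals the left operand's closure size = 1 (its accept is not ε-reachable, so the closure stops there)
  p|r : |closure| = 1 + 1 + 1 = 3 (the new accept is not ε-reachable since no branch accepts ε)
  (p|r)rr : same as the first factor's closure: |closure| = 3
  rp|p|(p|r)rr : |closure| = 1 + 1 + 1 + 3 = 6 (the new accept is not ε-reachable since no branch accepts ε)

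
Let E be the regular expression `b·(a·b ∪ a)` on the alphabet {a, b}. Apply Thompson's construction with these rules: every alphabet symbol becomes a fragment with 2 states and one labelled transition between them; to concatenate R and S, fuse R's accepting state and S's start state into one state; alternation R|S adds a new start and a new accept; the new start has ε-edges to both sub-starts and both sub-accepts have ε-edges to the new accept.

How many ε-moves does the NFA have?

4

Building bottom-up:
Each of the 4 symbol leaves contributes 0 ε-transitions.
  a·b = 0 ε-transitions
  a·b ∪ a = 4 ε-transitions
  b·(a·b ∪ a) = 4 ε-transitions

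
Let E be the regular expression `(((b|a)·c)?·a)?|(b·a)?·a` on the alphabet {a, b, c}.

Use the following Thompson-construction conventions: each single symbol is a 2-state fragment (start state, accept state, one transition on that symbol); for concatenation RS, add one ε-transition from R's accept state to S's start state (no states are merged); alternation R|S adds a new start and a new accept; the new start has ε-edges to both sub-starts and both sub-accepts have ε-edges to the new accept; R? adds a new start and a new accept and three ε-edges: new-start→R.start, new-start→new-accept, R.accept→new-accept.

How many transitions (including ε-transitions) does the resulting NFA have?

By structural recursion:
Each of the 7 symbol leaves contributes 1 transition (1 symbol, 0 ε).
  b|a → 6 transitions (2 symbol, 4 ε)
  (b|a)·c → 8 transitions (3 symbol, 5 ε)
  ((b|a)·c)? → 11 transitions (3 symbol, 8 ε)
  ((b|a)·c)?·a → 13 transitions (4 symbol, 9 ε)
  (((b|a)·c)?·a)? → 16 transitions (4 symbol, 12 ε)
  b·a → 3 transitions (2 symbol, 1 ε)
  (b·a)? → 6 transitions (2 symbol, 4 ε)
  (b·a)?·a → 8 transitions (3 symbol, 5 ε)
  (((b|a)·c)?·a)?|(b·a)?·a → 28 transitions (7 symbol, 21 ε)

28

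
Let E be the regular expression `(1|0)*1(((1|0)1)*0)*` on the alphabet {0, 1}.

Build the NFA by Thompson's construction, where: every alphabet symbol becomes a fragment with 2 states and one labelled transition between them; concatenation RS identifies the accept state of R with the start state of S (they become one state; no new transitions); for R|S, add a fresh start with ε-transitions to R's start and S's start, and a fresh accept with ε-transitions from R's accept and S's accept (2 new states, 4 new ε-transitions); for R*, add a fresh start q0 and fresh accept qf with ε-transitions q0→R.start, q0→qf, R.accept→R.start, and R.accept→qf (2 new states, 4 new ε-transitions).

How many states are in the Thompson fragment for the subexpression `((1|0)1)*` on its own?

Fragment for `((1|0)1)*`:
Each of the 3 symbol leaves contributes a 2-state fragment.
  1|0 — 6 states
  (1|0)1 — 7 states
  ((1|0)1)* — 9 states

9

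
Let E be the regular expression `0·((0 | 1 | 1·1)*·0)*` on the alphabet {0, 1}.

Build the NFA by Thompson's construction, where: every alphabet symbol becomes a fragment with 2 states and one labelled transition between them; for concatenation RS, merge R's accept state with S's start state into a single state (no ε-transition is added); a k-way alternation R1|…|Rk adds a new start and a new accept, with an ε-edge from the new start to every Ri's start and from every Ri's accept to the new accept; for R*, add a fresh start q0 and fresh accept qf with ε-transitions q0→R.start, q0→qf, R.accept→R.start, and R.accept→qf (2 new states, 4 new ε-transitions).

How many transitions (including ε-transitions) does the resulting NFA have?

20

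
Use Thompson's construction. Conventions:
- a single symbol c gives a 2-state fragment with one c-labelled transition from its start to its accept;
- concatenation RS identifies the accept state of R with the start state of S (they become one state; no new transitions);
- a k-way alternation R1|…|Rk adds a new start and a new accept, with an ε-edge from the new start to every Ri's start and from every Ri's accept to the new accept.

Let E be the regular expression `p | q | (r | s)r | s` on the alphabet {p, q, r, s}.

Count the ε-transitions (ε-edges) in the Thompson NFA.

12

Per subexpression:
Each of the 6 symbol leaves contributes 0 ε-transitions.
  r | s = 4 ε-transitions
  (r | s)r = 4 ε-transitions
  p | q | (r | s)r | s = 12 ε-transitions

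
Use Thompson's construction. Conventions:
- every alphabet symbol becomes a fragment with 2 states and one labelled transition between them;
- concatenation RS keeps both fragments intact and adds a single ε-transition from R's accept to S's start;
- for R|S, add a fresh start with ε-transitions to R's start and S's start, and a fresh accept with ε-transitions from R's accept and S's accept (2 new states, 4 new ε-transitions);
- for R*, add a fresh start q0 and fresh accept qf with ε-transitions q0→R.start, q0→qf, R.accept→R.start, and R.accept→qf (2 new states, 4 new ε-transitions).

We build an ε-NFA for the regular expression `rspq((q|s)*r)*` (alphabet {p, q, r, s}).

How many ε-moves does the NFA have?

Per subexpression:
Each of the 7 symbol leaves contributes 0 ε-transitions.
  q|s → 4 ε-transitions
  (q|s)* → 8 ε-transitions
  (q|s)*r → 9 ε-transitions
  ((q|s)*r)* → 13 ε-transitions
  rspq((q|s)*r)* → 17 ε-transitions

17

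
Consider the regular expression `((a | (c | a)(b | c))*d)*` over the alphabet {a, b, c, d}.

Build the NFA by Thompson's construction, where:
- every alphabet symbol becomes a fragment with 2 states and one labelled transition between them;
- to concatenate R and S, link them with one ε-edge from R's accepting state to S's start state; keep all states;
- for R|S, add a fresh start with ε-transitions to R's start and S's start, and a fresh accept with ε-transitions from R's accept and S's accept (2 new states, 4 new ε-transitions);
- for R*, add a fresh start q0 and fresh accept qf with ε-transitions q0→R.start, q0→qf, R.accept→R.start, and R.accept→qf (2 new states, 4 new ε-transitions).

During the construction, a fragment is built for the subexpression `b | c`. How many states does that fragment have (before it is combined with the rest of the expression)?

Fragment for `b | c`:
Each of the 2 symbol leaves contributes a 2-state fragment.
  b | c : 6 states

6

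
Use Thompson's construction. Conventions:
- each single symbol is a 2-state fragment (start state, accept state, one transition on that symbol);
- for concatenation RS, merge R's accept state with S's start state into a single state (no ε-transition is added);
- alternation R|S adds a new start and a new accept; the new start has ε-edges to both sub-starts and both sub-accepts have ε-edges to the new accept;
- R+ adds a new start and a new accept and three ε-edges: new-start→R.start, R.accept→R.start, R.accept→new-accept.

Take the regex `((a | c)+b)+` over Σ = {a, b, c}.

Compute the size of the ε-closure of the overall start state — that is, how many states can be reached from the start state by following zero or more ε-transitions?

Compute the ε-closure size of each fragment's start state recursively; a symbol fragment's start has no outgoing ε-edge, so its closure is just itself (size 1).
  a | c — new start ε-reaches every alternative's start; none of them accept ε, so the new accept is not reached: |closure| = 1 + 1 + 1 = 3
  (a | c)+ — |closure| = 1 + 3 = 4 (the body doesn't accept ε, so the new accept is not reached)
  (a | c)+b — same as the first factor's closure: |closure| = 4
  ((a | c)+b)+ — new start ε-reaches only the body's start; the new accept needs a symbol first: |closure| = 1 + 4 = 5

5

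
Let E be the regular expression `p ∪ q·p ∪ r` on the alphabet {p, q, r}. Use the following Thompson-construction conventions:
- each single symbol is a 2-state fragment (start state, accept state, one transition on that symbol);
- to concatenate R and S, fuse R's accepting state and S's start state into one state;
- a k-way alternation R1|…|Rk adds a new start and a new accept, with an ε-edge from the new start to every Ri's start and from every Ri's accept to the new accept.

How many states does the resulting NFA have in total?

By structural recursion:
Each of the 4 symbol leaves contributes a 2-state fragment.
  q·p = 3 states
  p ∪ q·p ∪ r = 9 states

9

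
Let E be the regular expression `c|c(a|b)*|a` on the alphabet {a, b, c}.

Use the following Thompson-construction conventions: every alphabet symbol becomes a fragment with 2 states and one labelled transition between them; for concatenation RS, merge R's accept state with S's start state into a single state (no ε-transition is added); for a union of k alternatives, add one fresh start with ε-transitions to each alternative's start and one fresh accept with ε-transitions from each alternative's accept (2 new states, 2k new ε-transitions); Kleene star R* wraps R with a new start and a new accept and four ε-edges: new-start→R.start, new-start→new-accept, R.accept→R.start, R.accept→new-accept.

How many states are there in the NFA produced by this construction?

Per subexpression:
Each of the 5 symbol leaves contributes a 2-state fragment.
  a|b : 6 states
  (a|b)* : 8 states
  c(a|b)* : 9 states
  c|c(a|b)*|a : 15 states

15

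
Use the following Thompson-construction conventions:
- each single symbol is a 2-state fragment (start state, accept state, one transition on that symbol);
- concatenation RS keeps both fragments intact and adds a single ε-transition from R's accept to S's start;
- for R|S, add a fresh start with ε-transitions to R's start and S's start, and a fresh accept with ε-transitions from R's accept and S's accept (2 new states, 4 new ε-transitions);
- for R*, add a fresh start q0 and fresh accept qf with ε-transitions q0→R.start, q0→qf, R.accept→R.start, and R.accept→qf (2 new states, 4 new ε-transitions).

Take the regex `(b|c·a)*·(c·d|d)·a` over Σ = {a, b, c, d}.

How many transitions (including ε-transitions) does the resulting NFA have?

23

Per subexpression:
Each of the 7 symbol leaves contributes 1 transition (1 symbol, 0 ε).
  c·a : 3 transitions (2 symbol, 1 ε)
  b|c·a : 8 transitions (3 symbol, 5 ε)
  (b|c·a)* : 12 transitions (3 symbol, 9 ε)
  c·d : 3 transitions (2 symbol, 1 ε)
  c·d|d : 8 transitions (3 symbol, 5 ε)
  (b|c·a)*·(c·d|d)·a : 23 transitions (7 symbol, 16 ε)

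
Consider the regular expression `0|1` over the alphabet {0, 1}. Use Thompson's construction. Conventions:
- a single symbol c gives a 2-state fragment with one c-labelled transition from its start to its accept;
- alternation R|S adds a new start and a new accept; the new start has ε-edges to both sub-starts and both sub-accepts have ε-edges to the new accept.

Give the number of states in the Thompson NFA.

6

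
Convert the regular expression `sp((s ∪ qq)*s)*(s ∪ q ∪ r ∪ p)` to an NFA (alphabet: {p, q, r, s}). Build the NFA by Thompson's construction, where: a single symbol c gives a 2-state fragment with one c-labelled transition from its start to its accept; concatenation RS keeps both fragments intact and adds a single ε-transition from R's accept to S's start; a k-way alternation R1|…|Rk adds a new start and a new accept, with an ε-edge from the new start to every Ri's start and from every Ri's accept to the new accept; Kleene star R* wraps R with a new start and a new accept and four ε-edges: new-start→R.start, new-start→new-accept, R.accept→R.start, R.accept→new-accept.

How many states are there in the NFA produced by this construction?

Bottom-up over the parse tree:
Each of the 10 symbol leaves contributes a 2-state fragment.
  qq : 4 states
  s ∪ qq : 8 states
  (s ∪ qq)* : 10 states
  (s ∪ qq)*s : 12 states
  ((s ∪ qq)*s)* : 14 states
  s ∪ q ∪ r ∪ p : 10 states
  sp((s ∪ qq)*s)*(s ∪ q ∪ r ∪ p) : 28 states

28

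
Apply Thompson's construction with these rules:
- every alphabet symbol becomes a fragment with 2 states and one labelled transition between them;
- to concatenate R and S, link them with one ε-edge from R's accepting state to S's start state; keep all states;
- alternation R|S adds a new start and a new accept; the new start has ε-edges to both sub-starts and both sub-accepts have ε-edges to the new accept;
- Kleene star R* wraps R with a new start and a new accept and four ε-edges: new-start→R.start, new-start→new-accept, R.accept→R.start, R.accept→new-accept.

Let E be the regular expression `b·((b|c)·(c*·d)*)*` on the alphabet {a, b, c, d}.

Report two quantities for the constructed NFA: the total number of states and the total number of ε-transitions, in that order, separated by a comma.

18, 19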